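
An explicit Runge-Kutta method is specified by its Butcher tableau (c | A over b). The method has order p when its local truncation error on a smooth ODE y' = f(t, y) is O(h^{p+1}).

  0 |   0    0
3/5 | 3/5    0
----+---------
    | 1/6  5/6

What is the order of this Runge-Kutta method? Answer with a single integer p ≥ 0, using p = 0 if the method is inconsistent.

2

b = (1/6, 5/6)
c = (0, 3/5)
Σ b_i: 1/6·1 + 5/6·1 = 1 ✓
b·c: 5/6·3/5 = 1/2 ✓; 2 stages ⇒ order 2.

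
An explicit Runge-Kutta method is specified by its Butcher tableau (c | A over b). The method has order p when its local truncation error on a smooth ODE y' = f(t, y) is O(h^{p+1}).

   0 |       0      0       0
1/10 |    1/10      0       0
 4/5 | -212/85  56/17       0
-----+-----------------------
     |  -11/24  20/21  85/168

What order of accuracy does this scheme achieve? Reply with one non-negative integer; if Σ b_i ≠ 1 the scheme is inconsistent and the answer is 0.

3

b = (-11/24, 20/21, 85/168)
c = (0, 1/10, 4/5)
Ac = (0, 0, 28/85)
Σ b_i: (-11/24)·1 + 20/21·1 + 85/168·1 = 1 ✓
b·c: 20/21·1/10 + 85/168·4/5 = 1/2 ✓
b·c²: 20/21·1/100 + 85/168·16/25 = 1/3 ✓
b·Ac: 85/168·28/85 = 1/6 ✓; 3 stages ⇒ order 3.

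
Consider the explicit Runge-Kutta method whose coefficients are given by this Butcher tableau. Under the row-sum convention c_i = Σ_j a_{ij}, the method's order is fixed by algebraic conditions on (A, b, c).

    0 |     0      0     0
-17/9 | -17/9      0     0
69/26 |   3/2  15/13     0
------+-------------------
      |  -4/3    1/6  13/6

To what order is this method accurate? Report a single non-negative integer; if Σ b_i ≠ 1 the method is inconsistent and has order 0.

1

b = (-4/3, 1/6, 13/6)
c = (0, -17/9, 69/26)
Ac = (0, 0, -85/39)
Σ b_i: (-4/3)·1 + 1/6·1 + 13/6·1 = 1 ✓
b·c: 1/6·(-17/9) + 13/6·69/26 = 587/108 ≠ 1/2 ⇒ order 1.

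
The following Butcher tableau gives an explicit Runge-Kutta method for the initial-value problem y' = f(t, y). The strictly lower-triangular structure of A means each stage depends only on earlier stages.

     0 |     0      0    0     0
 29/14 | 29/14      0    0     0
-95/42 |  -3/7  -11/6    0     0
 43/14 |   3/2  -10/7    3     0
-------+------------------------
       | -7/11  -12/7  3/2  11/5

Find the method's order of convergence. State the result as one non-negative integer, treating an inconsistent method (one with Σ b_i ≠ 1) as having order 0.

b = (-7/11, -12/7, 3/2, 11/5)
c = (0, 29/14, -95/42, 43/14)
Ac = (0, 0, -319/84, -955/98)
Σ b_i: (-7/11)·1 + (-12/7)·1 + 3/2·1 + 11/5·1 = 1039/770 ≠ 1 ⇒ order 0.

0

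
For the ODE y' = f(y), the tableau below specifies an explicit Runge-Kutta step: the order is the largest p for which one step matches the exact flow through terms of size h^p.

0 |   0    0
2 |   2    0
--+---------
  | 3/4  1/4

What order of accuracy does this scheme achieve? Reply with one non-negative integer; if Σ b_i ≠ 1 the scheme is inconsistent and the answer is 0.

2

b = (3/4, 1/4)
c = (0, 2)
Σ b_i: 3/4·1 + 1/4·1 = 1 ✓
b·c: 1/4·2 = 1/2 ✓; 2 stages ⇒ order 2.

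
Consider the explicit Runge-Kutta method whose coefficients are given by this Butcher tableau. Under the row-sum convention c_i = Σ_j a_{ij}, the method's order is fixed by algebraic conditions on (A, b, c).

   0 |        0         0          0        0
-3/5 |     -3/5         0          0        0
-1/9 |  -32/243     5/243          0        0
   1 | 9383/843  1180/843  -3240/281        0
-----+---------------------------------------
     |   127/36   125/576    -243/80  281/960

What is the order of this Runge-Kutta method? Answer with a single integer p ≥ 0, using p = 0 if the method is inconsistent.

b = (127/36, 125/576, -243/80, 281/960)
c = (0, -3/5, -1/9, 1)
Ac = (0, 0, -1/81, 124/281)
Σ b_i: 127/36·1 + 125/576·1 + (-243/80)·1 + 281/960·1 = 1 ✓
b·c: 125/576·(-3/5) + (-243/80)·(-1/9) + 281/960·1 = 1/2 ✓
b·c²: 125/576·9/25 + (-243/80)·1/81 + 281/960·1 = 1/3 ✓
b·Ac: (-243/80)·(-1/81) + 281/960·124/281 = 1/6 ✓
b·c³: 125/576·(-27/125) + (-243/80)·(-1/729) + 281/960·1 = 1/4 ✓
b·(c∘Ac): (-243/80)·1/729 + 281/960·124/281 = 1/8 ✓
b·Ac²: (-243/80)·1/135 + 281/960·508/1405 = 1/12 ✓
b·A²c: 281/960·40/281 = 1/24 ✓; 4 stages ⇒ order 4.

4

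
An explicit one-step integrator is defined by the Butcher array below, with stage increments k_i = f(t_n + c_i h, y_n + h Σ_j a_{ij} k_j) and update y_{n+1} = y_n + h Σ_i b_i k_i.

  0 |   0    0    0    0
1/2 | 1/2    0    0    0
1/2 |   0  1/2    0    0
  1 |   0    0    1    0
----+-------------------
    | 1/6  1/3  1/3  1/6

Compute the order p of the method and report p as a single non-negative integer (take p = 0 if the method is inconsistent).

b = (1/6, 1/3, 1/3, 1/6)
c = (0, 1/2, 1/2, 1)
Ac = (0, 0, 1/4, 1/2)
Σ b_i: 1/6·1 + 1/3·1 + 1/3·1 + 1/6·1 = 1 ✓
b·c: 1/3·1/2 + 1/3·1/2 + 1/6·1 = 1/2 ✓
b·c²: 1/3·1/4 + 1/3·1/4 + 1/6·1 = 1/3 ✓
b·Ac: 1/3·1/4 + 1/6·1/2 = 1/6 ✓
b·c³: 1/3·1/8 + 1/3·1/8 + 1/6·1 = 1/4 ✓
b·(c∘Ac): 1/3·1/8 + 1/6·1/2 = 1/8 ✓
b·Ac²: 1/3·1/8 + 1/6·1/4 = 1/12 ✓
b·A²c: 1/6·1/4 = 1/24 ✓; 4 stages ⇒ order 4.

4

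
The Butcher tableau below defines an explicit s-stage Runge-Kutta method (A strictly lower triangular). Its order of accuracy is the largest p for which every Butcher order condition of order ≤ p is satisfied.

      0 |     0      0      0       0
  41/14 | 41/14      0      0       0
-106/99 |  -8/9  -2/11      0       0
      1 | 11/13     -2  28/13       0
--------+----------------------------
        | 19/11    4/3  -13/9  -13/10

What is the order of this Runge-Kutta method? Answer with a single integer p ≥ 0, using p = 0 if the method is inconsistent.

b = (19/11, 4/3, -13/9, -13/10)
c = (0, 41/14, -106/99, 1)
Ac = (0, 0, -41/77, -73543/9009)
Σ b_i: 19/11·1 + 4/3·1 + (-13/9)·1 + (-13/10)·1 = 313/990 ≠ 1 ⇒ order 0.

0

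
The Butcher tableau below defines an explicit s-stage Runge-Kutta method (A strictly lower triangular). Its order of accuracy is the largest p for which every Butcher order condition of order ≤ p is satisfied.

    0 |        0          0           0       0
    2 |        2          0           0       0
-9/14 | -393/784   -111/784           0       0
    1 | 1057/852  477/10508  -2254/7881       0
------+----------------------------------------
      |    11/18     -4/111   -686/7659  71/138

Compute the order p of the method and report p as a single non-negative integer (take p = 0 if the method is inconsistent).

4

b = (11/18, -4/111, -686/7659, 71/138)
c = (0, 2, -9/14, 1)
Ac = (0, 0, -111/392, 39/142)
Σ b_i: 11/18·1 + (-4/111)·1 + (-686/7659)·1 + 71/138·1 = 1 ✓
b·c: (-4/111)·2 + (-686/7659)·(-9/14) + 71/138·1 = 1/2 ✓
b·c²: (-4/111)·4 + (-686/7659)·81/196 + 71/138·1 = 1/3 ✓
b·Ac: (-686/7659)·(-111/392) + 71/138·39/142 = 1/6 ✓
b·c³: (-4/111)·8 + (-686/7659)·(-729/2744) + 71/138·1 = 1/4 ✓
b·(c∘Ac): (-686/7659)·999/5488 + 71/138·39/142 = 1/8 ✓
b·Ac²: (-686/7659)·(-111/196) + 71/138·9/142 = 1/12 ✓
b·A²c: 71/138·23/284 = 1/24 ✓; 4 stages ⇒ order 4.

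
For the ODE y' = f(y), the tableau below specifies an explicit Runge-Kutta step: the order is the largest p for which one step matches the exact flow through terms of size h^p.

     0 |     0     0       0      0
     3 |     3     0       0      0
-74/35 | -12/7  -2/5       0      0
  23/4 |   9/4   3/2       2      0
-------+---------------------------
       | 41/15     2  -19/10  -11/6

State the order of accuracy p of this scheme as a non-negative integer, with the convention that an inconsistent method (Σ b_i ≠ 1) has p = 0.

b = (41/15, 2, -19/10, -11/6)
c = (0, 3, -74/35, 23/4)
Ac = (0, 0, -6/5, 19/70)
Σ b_i: 41/15·1 + 2·1 + (-19/10)·1 + (-11/6)·1 = 1 ✓
b·c: 2·3 + (-19/10)·(-74/35) + (-11/6)·23/4 = -2203/4200 ≠ 1/2 ⇒ order 1.

1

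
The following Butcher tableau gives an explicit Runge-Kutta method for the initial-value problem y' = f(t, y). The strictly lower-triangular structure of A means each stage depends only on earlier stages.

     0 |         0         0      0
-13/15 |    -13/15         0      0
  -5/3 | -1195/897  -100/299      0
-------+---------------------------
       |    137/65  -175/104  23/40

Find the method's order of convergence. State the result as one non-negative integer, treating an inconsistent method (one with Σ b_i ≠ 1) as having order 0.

b = (137/65, -175/104, 23/40)
c = (0, -13/15, -5/3)
Ac = (0, 0, 20/69)
Σ b_i: 137/65·1 + (-175/104)·1 + 23/40·1 = 1 ✓
b·c: (-175/104)·(-13/15) + 23/40·(-5/3) = 1/2 ✓
b·c²: (-175/104)·169/225 + 23/40·25/9 = 1/3 ✓
b·Ac: 23/40·20/69 = 1/6 ✓; 3 stages ⇒ order 3.

3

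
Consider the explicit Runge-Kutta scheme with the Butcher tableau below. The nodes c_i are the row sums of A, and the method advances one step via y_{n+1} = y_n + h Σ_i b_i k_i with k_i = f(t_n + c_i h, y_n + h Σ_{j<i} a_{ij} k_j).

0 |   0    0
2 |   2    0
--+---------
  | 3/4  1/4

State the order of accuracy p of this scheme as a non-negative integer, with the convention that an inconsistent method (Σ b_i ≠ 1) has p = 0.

2

b = (3/4, 1/4)
c = (0, 2)
Σ b_i: 3/4·1 + 1/4·1 = 1 ✓
b·c: 1/4·2 = 1/2 ✓; 2 stages ⇒ order 2.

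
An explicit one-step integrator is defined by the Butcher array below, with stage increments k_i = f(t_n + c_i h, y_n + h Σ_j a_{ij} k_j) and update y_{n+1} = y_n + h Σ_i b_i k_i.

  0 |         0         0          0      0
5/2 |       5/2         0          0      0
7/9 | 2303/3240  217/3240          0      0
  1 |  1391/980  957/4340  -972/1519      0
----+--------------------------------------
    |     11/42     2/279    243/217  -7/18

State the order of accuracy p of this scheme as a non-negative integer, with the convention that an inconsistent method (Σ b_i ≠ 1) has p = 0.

4

b = (11/42, 2/279, 243/217, -7/18)
c = (0, 5/2, 7/9, 1)
Ac = (0, 0, 217/1296, 3/56)
Σ b_i: 11/42·1 + 2/279·1 + 243/217·1 + (-7/18)·1 = 1 ✓
b·c: 2/279·5/2 + 243/217·7/9 + (-7/18)·1 = 1/2 ✓
b·c²: 2/279·25/4 + 243/217·49/81 + (-7/18)·1 = 1/3 ✓
b·Ac: 243/217·217/1296 + (-7/18)·3/56 = 1/6 ✓
b·c³: 2/279·125/8 + 243/217·343/729 + (-7/18)·1 = 1/4 ✓
b·(c∘Ac): 243/217·1519/11664 + (-7/18)·3/56 = 1/8 ✓
b·Ac²: 243/217·1085/2592 + (-7/18)·111/112 = 1/12 ✓
b·A²c: (-7/18)·(-3/28) = 1/24 ✓; 4 stages ⇒ order 4.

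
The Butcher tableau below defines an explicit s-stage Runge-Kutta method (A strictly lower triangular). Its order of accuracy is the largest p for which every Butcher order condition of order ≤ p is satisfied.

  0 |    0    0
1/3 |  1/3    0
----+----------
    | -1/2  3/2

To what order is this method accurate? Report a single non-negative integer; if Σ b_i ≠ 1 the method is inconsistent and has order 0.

2

b = (-1/2, 3/2)
c = (0, 1/3)
Σ b_i: (-1/2)·1 + 3/2·1 = 1 ✓
b·c: 3/2·1/3 = 1/2 ✓; 2 stages ⇒ order 2.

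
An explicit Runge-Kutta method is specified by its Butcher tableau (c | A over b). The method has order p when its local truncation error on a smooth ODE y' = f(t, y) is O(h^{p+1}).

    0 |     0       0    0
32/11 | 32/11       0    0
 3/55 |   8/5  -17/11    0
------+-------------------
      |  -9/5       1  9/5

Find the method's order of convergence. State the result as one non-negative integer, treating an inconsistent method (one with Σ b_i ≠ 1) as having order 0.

b = (-9/5, 1, 9/5)
c = (0, 32/11, 3/55)
Ac = (0, 0, -544/121)
Σ b_i: (-9/5)·1 + 1·1 + 9/5·1 = 1 ✓
b·c: 1·32/11 + 9/5·3/55 = 827/275 ≠ 1/2 ⇒ order 1.

1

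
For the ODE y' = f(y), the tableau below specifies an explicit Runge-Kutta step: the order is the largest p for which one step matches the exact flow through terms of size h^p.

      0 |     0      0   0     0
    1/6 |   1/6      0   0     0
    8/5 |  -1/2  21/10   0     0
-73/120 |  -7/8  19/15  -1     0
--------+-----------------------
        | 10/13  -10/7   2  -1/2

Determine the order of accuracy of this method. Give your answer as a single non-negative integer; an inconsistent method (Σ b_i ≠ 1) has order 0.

b = (10/13, -10/7, 2, -1/2)
c = (0, 1/6, 8/5, -73/120)
Ac = (0, 0, 7/20, -25/18)
Σ b_i: 10/13·1 + (-10/7)·1 + 2·1 + (-1/2)·1 = 153/182 ≠ 1 ⇒ order 0.

0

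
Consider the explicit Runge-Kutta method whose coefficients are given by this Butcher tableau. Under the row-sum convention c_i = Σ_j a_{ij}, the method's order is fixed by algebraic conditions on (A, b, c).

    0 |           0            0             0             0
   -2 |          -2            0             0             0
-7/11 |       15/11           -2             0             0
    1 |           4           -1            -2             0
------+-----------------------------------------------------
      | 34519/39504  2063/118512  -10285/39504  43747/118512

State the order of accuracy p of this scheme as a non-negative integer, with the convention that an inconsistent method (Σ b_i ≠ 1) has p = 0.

b = (34519/39504, 2063/118512, -10285/39504, 43747/118512)
c = (0, -2, -7/11, 1)
Ac = (0, 0, 4, 36/11)
Σ b_i: 34519/39504·1 + 2063/118512·1 + (-10285/39504)·1 + 43747/118512·1 = 1 ✓
b·c: 2063/118512·(-2) + (-10285/39504)·(-7/11) + 43747/118512·1 = 1/2 ✓
b·c²: 2063/118512·4 + (-10285/39504)·49/121 + 43747/118512·1 = 1/3 ✓
b·Ac: (-10285/39504)·4 + 43747/118512·36/11 = 1/6 ✓
b·c³: 2063/118512·(-8) + (-10285/39504)·(-343/1331) + 43747/118512·1 = 64523/217272 ≠ 1/4 ⇒ order 3.
b·(c∘Ac): (-10285/39504)·(-28/11) + 43747/118512·36/11 = 4619/2469 ≠ 1/8
b·Ac²: (-10285/39504)·(-8) + 43747/118512·(-582/121) = 22257/72424 ≠ 1/12
b·A²c: 43747/118512·(-8) = -43747/14814 ≠ 1/24

3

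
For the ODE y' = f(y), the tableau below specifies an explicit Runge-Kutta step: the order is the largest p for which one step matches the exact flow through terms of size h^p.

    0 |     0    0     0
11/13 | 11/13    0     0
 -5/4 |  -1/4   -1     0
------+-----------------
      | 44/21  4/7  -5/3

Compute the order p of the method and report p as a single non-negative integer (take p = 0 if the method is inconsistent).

b = (44/21, 4/7, -5/3)
c = (0, 11/13, -5/4)
Ac = (0, 0, -11/13)
Σ b_i: 44/21·1 + 4/7·1 + (-5/3)·1 = 1 ✓
b·c: 4/7·11/13 + (-5/3)·(-5/4) = 2803/1092 ≠ 1/2 ⇒ order 1.

1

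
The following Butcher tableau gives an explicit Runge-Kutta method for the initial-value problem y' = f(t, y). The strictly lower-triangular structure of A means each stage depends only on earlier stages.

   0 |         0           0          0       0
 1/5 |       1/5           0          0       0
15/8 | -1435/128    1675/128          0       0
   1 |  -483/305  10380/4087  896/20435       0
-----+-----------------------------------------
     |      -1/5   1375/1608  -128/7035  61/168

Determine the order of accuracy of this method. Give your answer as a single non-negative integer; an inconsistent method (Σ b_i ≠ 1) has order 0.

b = (-1/5, 1375/1608, -128/7035, 61/168)
c = (0, 1/5, 15/8, 1)
Ac = (0, 0, 335/128, 36/61)
Σ b_i: (-1/5)·1 + 1375/1608·1 + (-128/7035)·1 + 61/168·1 = 1 ✓
b·c: 1375/1608·1/5 + (-128/7035)·15/8 + 61/168·1 = 1/2 ✓
b·c²: 1375/1608·1/25 + (-128/7035)·225/64 + 61/168·1 = 1/3 ✓
b·Ac: (-128/7035)·335/128 + 61/168·36/61 = 1/6 ✓
b·c³: 1375/1608·1/125 + (-128/7035)·3375/512 + 61/168·1 = 1/4 ✓
b·(c∘Ac): (-128/7035)·5025/1024 + 61/168·36/61 = 1/8 ✓
b·Ac²: (-128/7035)·67/128 + 61/168·78/305 = 1/12 ✓
b·A²c: 61/168·7/61 = 1/24 ✓; 4 stages ⇒ order 4.

4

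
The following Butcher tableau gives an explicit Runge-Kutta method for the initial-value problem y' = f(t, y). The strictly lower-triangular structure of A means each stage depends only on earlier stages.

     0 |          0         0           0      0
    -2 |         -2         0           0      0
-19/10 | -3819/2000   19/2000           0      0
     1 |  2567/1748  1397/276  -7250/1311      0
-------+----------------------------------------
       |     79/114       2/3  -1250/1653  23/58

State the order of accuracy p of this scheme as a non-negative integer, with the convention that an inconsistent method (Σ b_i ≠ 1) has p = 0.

4

b = (79/114, 2/3, -1250/1653, 23/58)
c = (0, -2, -19/10, 1)
Ac = (0, 0, -19/1000, 53/138)
Σ b_i: 79/114·1 + 2/3·1 + (-1250/1653)·1 + 23/58·1 = 1 ✓
b·c: 2/3·(-2) + (-1250/1653)·(-19/10) + 23/58·1 = 1/2 ✓
b·c²: 2/3·4 + (-1250/1653)·361/100 + 23/58·1 = 1/3 ✓
b·Ac: (-1250/1653)·(-19/1000) + 23/58·53/138 = 1/6 ✓
b·c³: 2/3·(-8) + (-1250/1653)·(-6859/1000) + 23/58·1 = 1/4 ✓
b·(c∘Ac): (-1250/1653)·361/10000 + 23/58·53/138 = 1/8 ✓
b·Ac²: (-1250/1653)·19/500 + 23/58·13/46 = 1/12 ✓
b·A²c: 23/58·29/276 = 1/24 ✓; 4 stages ⇒ order 4.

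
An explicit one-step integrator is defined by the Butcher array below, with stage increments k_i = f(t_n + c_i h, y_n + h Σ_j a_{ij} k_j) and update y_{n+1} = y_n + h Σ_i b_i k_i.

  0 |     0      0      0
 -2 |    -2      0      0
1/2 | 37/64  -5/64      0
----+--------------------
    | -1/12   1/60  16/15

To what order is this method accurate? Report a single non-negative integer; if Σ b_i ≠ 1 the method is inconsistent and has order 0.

b = (-1/12, 1/60, 16/15)
c = (0, -2, 1/2)
Ac = (0, 0, 5/32)
Σ b_i: (-1/12)·1 + 1/60·1 + 16/15·1 = 1 ✓
b·c: 1/60·(-2) + 16/15·1/2 = 1/2 ✓
b·c²: 1/60·4 + 16/15·1/4 = 1/3 ✓
b·Ac: 16/15·5/32 = 1/6 ✓; 3 stages ⇒ order 3.

3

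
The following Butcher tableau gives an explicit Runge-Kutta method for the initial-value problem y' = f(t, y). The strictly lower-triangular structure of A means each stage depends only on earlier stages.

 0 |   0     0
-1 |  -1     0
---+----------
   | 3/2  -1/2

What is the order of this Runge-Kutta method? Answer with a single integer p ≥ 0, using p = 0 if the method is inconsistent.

b = (3/2, -1/2)
c = (0, -1)
Σ b_i: 3/2·1 + (-1/2)·1 = 1 ✓
b·c: (-1/2)·(-1) = 1/2 ✓; 2 stages ⇒ order 2.

2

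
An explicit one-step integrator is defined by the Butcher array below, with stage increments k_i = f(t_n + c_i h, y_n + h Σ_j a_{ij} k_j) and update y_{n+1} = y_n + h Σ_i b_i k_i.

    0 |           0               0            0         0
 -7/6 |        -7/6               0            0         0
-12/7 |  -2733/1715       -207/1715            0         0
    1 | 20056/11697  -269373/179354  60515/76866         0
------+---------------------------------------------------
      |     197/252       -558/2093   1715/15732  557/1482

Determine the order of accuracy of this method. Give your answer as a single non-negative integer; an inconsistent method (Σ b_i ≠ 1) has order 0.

4

b = (197/252, -558/2093, 1715/15732, 557/1482)
c = (0, -7/6, -12/7, 1)
Ac = (0, 0, 69/490, 897/2228)
Σ b_i: 197/252·1 + (-558/2093)·1 + 1715/15732·1 + 557/1482·1 = 1 ✓
b·c: (-558/2093)·(-7/6) + 1715/15732·(-12/7) + 557/1482·1 = 1/2 ✓
b·c²: (-558/2093)·49/36 + 1715/15732·144/49 + 557/1482·1 = 1/3 ✓
b·Ac: 1715/15732·69/490 + 557/1482·897/2228 = 1/6 ✓
b·c³: (-558/2093)·(-343/216) + 1715/15732·(-1728/343) + 557/1482·1 = 1/4 ✓
b·(c∘Ac): 1715/15732·(-414/1715) + 557/1482·897/2228 = 1/8 ✓
b·Ac²: 1715/15732·(-23/140) + 557/1482·3601/13368 = 1/12 ✓
b·A²c: 557/1482·247/2228 = 1/24 ✓; 4 stages ⇒ order 4.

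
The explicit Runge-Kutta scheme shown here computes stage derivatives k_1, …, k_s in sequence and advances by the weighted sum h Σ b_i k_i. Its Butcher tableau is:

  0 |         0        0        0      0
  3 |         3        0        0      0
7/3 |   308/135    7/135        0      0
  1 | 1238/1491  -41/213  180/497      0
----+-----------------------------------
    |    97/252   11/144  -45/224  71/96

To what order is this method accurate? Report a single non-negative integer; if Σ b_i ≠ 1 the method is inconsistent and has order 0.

b = (97/252, 11/144, -45/224, 71/96)
c = (0, 3, 7/3, 1)
Ac = (0, 0, 7/45, 19/71)
Σ b_i: 97/252·1 + 11/144·1 + (-45/224)·1 + 71/96·1 = 1 ✓
b·c: 11/144·3 + (-45/224)·7/3 + 71/96·1 = 1/2 ✓
b·c²: 11/144·9 + (-45/224)·49/9 + 71/96·1 = 1/3 ✓
b·Ac: (-45/224)·7/45 + 71/96·19/71 = 1/6 ✓
b·c³: 11/144·27 + (-45/224)·343/27 + 71/96·1 = 1/4 ✓
b·(c∘Ac): (-45/224)·49/135 + 71/96·19/71 = 1/8 ✓
b·Ac²: (-45/224)·7/15 + 71/96·17/71 = 1/12 ✓
b·A²c: 71/96·4/71 = 1/24 ✓; 4 stages ⇒ order 4.

4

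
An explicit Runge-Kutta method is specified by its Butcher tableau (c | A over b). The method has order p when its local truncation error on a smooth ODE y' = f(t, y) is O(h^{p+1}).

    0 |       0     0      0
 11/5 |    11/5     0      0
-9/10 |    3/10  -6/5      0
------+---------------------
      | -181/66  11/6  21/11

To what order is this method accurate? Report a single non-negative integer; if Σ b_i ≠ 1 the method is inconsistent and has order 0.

b = (-181/66, 11/6, 21/11)
c = (0, 11/5, -9/10)
Ac = (0, 0, -66/25)
Σ b_i: (-181/66)·1 + 11/6·1 + 21/11·1 = 1 ✓
b·c: 11/6·11/5 + 21/11·(-9/10) = 382/165 ≠ 1/2 ⇒ order 1.

1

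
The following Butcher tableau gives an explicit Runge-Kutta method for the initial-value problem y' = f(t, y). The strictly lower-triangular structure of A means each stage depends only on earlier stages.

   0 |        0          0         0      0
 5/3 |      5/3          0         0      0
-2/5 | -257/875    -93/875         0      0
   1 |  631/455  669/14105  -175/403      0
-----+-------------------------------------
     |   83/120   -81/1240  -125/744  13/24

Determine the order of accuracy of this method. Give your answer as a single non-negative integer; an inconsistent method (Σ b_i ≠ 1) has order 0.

4

b = (83/120, -81/1240, -125/744, 13/24)
c = (0, 5/3, -2/5, 1)
Ac = (0, 0, -31/175, 23/91)
Σ b_i: 83/120·1 + (-81/1240)·1 + (-125/744)·1 + 13/24·1 = 1 ✓
b·c: (-81/1240)·5/3 + (-125/744)·(-2/5) + 13/24·1 = 1/2 ✓
b·c²: (-81/1240)·25/9 + (-125/744)·4/25 + 13/24·1 = 1/3 ✓
b·Ac: (-125/744)·(-31/175) + 13/24·23/91 = 1/6 ✓
b·c³: (-81/1240)·125/27 + (-125/744)·(-8/125) + 13/24·1 = 1/4 ✓
b·(c∘Ac): (-125/744)·62/875 + 13/24·23/91 = 1/8 ✓
b·Ac²: (-125/744)·(-31/105) + 13/24·17/273 = 1/12 ✓
b·A²c: 13/24·1/13 = 1/24 ✓; 4 stages ⇒ order 4.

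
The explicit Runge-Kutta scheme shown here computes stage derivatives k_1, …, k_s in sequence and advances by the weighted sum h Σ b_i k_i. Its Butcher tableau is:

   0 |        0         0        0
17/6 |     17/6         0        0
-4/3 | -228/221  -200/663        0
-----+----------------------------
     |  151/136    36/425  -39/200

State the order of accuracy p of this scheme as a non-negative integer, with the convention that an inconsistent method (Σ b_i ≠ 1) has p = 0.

b = (151/136, 36/425, -39/200)
c = (0, 17/6, -4/3)
Ac = (0, 0, -100/117)
Σ b_i: 151/136·1 + 36/425·1 + (-39/200)·1 = 1 ✓
b·c: 36/425·17/6 + (-39/200)·(-4/3) = 1/2 ✓
b·c²: 36/425·289/36 + (-39/200)·16/9 = 1/3 ✓
b·Ac: (-39/200)·(-100/117) = 1/6 ✓; 3 stages ⇒ order 3.

3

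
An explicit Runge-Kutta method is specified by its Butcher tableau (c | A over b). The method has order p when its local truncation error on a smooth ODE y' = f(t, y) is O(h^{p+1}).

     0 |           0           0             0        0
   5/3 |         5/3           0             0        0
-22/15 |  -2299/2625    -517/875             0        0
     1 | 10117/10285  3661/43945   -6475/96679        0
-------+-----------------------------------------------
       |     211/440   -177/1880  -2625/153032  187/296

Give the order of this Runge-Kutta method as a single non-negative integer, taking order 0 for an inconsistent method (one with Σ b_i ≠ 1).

b = (211/440, -177/1880, -2625/153032, 187/296)
c = (0, 5/3, -22/15, 1)
Ac = (0, 0, -517/525, 133/561)
Σ b_i: 211/440·1 + (-177/1880)·1 + (-2625/153032)·1 + 187/296·1 = 1 ✓
b·c: (-177/1880)·5/3 + (-2625/153032)·(-22/15) + 187/296·1 = 1/2 ✓
b·c²: (-177/1880)·25/9 + (-2625/153032)·484/225 + 187/296·1 = 1/3 ✓
b·Ac: (-2625/153032)·(-517/525) + 187/296·133/561 = 1/6 ✓
b·c³: (-177/1880)·125/27 + (-2625/153032)·(-10648/3375) + 187/296·1 = 1/4 ✓
b·(c∘Ac): (-2625/153032)·11374/7875 + 187/296·133/561 = 1/8 ✓
b·Ac²: (-2625/153032)·(-517/315) + 187/296·49/561 = 1/12 ✓
b·A²c: 187/296·37/561 = 1/24 ✓; 4 stages ⇒ order 4.

4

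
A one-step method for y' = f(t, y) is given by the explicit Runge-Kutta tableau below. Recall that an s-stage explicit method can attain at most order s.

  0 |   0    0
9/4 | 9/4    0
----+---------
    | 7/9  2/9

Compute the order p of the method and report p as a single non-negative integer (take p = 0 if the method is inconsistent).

2

b = (7/9, 2/9)
c = (0, 9/4)
Σ b_i: 7/9·1 + 2/9·1 = 1 ✓
b·c: 2/9·9/4 = 1/2 ✓; 2 stages ⇒ order 2.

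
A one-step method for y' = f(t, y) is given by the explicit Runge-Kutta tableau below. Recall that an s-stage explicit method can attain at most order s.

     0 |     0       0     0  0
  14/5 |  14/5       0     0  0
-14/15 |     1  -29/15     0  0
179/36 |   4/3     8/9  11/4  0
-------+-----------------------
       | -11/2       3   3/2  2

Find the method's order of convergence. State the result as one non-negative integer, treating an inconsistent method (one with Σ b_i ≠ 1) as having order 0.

1

b = (-11/2, 3, 3/2, 2)
c = (0, 14/5, -14/15, 179/36)
Ac = (0, 0, -406/75, -7/90)
Σ b_i: (-11/2)·1 + 3·1 + 3/2·1 + 2·1 = 1 ✓
b·c: 3·14/5 + 3/2·(-14/15) + 2·179/36 = 305/18 ≠ 1/2 ⇒ order 1.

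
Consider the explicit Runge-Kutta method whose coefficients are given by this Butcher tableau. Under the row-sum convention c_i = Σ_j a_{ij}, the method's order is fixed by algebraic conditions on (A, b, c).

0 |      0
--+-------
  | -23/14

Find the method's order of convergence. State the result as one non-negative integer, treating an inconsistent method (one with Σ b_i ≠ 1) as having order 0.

b = (-23/14)
c = (0)
Σ b_i: (-23/14)·1 = -23/14 ≠ 1 ⇒ order 0.

0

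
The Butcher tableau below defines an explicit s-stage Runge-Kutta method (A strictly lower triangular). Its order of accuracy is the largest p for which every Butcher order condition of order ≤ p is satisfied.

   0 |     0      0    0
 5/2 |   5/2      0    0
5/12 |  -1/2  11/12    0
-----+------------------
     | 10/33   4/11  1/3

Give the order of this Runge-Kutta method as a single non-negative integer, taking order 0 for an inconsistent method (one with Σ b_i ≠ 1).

b = (10/33, 4/11, 1/3)
c = (0, 5/2, 5/12)
Ac = (0, 0, 55/24)
Σ b_i: 10/33·1 + 4/11·1 + 1/3·1 = 1 ✓
b·c: 4/11·5/2 + 1/3·5/12 = 415/396 ≠ 1/2 ⇒ order 1.

1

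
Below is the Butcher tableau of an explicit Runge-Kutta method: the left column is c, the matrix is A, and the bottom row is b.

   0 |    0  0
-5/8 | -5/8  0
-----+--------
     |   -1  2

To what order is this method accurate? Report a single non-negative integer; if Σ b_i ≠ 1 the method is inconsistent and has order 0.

1

b = (-1, 2)
c = (0, -5/8)
Σ b_i: (-1)·1 + 2·1 = 1 ✓
b·c: 2·(-5/8) = -5/4 ≠ 1/2 ⇒ order 1.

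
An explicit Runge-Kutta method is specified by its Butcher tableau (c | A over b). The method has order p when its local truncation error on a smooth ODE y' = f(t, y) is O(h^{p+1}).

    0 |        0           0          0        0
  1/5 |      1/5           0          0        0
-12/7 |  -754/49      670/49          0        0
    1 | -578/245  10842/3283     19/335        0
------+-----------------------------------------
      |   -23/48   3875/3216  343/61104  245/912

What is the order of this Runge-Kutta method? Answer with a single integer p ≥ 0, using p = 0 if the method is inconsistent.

4

b = (-23/48, 3875/3216, 343/61104, 245/912)
c = (0, 1/5, -12/7, 1)
Ac = (0, 0, 134/49, 138/245)
Σ b_i: (-23/48)·1 + 3875/3216·1 + 343/61104·1 + 245/912·1 = 1 ✓
b·c: 3875/3216·1/5 + 343/61104·(-12/7) + 245/912·1 = 1/2 ✓
b·c²: 3875/3216·1/25 + 343/61104·144/49 + 245/912·1 = 1/3 ✓
b·Ac: 343/61104·134/49 + 245/912·138/245 = 1/6 ✓
b·c³: 3875/3216·1/125 + 343/61104·(-1728/343) + 245/912·1 = 1/4 ✓
b·(c∘Ac): 343/61104·(-1608/343) + 245/912·138/245 = 1/8 ✓
b·Ac²: 343/61104·134/245 + 245/912·366/1225 = 1/12 ✓
b·A²c: 245/912·38/245 = 1/24 ✓; 4 stages ⇒ order 4.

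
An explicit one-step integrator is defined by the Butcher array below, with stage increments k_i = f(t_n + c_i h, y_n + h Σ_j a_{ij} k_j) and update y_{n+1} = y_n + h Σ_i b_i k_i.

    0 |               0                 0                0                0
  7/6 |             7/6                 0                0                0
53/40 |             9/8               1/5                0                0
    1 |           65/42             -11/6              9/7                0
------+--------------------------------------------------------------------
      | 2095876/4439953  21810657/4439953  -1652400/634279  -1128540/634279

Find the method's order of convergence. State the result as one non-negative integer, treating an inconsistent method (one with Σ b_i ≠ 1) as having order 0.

b = (2095876/4439953, 21810657/4439953, -1652400/634279, -1128540/634279)
c = (0, 7/6, 53/40, 1)
Ac = (0, 0, 7/30, -1097/2520)
Σ b_i: 2095876/4439953·1 + 21810657/4439953·1 + (-1652400/634279)·1 + (-1128540/634279)·1 = 1 ✓
b·c: 21810657/4439953·7/6 + (-1652400/634279)·53/40 + (-1128540/634279)·1 = 1/2 ✓
b·c²: 21810657/4439953·49/36 + (-1652400/634279)·2809/1600 + (-1128540/634279)·1 = 1/3 ✓
b·Ac: (-1652400/634279)·7/30 + (-1128540/634279)·(-1097/2520) = 1/6 ✓
b·c³: 21810657/4439953·343/216 + (-1652400/634279)·148877/64000 + (-1128540/634279)·1 = -35380963/913361760 ≠ 1/4 ⇒ order 3.
b·(c∘Ac): (-1652400/634279)·371/1200 + (-1128540/634279)·(-1097/2520) = -117563/3805674 ≠ 1/8
b·Ac²: (-1652400/634279)·49/180 + (-1128540/634279)·(-72013/302400) = -130371469/456680880 ≠ 1/12
b·A²c: (-1128540/634279)·3/10 = -338562/634279 ≠ 1/24

3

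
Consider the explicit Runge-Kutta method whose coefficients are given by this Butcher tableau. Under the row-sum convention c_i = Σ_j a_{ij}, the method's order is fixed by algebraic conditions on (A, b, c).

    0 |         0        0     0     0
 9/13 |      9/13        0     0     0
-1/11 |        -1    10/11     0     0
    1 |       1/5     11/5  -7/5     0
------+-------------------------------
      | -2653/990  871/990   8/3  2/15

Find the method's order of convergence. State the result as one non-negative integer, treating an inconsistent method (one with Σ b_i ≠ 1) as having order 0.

2

b = (-2653/990, 871/990, 8/3, 2/15)
c = (0, 9/13, -1/11, 1)
Ac = (0, 0, 90/143, 236/143)
Σ b_i: (-2653/990)·1 + 871/990·1 + 8/3·1 + 2/15·1 = 1 ✓
b·c: 871/990·9/13 + 8/3·(-1/11) + 2/15·1 = 1/2 ✓
b·c²: 871/990·81/169 + 8/3·1/121 + 2/15·1 = 9077/15730 ≠ 1/3 ⇒ order 2.
b·Ac: 8/3·90/143 + 2/15·236/143 = 4072/2145 ≠ 1/6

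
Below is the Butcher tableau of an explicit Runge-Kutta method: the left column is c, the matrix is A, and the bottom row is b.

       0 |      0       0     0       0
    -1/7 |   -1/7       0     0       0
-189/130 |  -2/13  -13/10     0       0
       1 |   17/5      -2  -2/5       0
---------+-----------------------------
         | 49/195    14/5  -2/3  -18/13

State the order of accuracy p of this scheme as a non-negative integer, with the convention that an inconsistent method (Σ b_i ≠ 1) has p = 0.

b = (49/195, 14/5, -2/3, -18/13)
c = (0, -1/7, -189/130, 1)
Ac = (0, 0, 13/70, 1973/2275)
Σ b_i: 49/195·1 + 14/5·1 + (-2/3)·1 + (-18/13)·1 = 1 ✓
b·c: 14/5·(-1/7) + (-2/3)·(-189/130) + (-18/13)·1 = -53/65 ≠ 1/2 ⇒ order 1.

1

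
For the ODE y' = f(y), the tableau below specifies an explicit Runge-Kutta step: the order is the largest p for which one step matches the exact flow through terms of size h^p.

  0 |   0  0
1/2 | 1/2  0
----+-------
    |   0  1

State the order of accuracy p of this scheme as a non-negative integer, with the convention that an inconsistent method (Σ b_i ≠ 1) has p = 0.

2

b = (0, 1)
c = (0, 1/2)
Σ b_i: 1·1 = 1 ✓
b·c: 1·1/2 = 1/2 ✓; 2 stages ⇒ order 2.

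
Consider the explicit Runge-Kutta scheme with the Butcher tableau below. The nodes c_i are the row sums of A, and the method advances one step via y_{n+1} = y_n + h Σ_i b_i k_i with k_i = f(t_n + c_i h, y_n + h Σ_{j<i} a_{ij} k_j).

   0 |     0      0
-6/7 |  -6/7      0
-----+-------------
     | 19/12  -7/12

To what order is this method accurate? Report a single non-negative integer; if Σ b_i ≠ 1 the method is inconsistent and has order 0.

2

b = (19/12, -7/12)
c = (0, -6/7)
Σ b_i: 19/12·1 + (-7/12)·1 = 1 ✓
b·c: (-7/12)·(-6/7) = 1/2 ✓; 2 stages ⇒ order 2.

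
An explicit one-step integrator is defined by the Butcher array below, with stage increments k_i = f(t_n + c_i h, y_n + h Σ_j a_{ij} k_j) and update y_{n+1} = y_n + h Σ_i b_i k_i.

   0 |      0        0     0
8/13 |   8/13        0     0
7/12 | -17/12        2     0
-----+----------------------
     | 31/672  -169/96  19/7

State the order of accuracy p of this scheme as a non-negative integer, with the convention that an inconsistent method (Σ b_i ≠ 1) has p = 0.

2

b = (31/672, -169/96, 19/7)
c = (0, 8/13, 7/12)
Ac = (0, 0, 16/13)
Σ b_i: 31/672·1 + (-169/96)·1 + 19/7·1 = 1 ✓
b·c: (-169/96)·8/13 + 19/7·7/12 = 1/2 ✓
b·c²: (-169/96)·64/169 + 19/7·49/144 = 37/144 ≠ 1/3 ⇒ order 2.
b·Ac: 19/7·16/13 = 304/91 ≠ 1/6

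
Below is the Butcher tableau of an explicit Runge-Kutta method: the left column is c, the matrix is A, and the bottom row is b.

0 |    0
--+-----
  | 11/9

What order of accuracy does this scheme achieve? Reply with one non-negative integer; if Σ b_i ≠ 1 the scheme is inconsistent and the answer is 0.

b = (11/9)
c = (0)
Σ b_i: 11/9·1 = 11/9 ≠ 1 ⇒ order 0.

0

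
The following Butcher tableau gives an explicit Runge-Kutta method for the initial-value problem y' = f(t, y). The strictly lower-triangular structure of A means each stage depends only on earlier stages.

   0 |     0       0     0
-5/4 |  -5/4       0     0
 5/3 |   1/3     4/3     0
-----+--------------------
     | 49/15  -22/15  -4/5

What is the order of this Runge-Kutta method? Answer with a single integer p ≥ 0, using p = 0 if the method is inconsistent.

2

b = (49/15, -22/15, -4/5)
c = (0, -5/4, 5/3)
Ac = (0, 0, -5/3)
Σ b_i: 49/15·1 + (-22/15)·1 + (-4/5)·1 = 1 ✓
b·c: (-22/15)·(-5/4) + (-4/5)·5/3 = 1/2 ✓
b·c²: (-22/15)·25/16 + (-4/5)·25/9 = -325/72 ≠ 1/3 ⇒ order 2.
b·Ac: (-4/5)·(-5/3) = 4/3 ≠ 1/6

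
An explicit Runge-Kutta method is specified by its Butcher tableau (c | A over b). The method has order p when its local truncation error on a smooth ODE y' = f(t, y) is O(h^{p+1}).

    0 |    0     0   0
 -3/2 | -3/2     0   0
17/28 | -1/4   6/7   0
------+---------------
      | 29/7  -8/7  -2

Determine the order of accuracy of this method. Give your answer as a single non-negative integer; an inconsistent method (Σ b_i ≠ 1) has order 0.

b = (29/7, -8/7, -2)
c = (0, -3/2, 17/28)
Ac = (0, 0, -9/7)
Σ b_i: 29/7·1 + (-8/7)·1 + (-2)·1 = 1 ✓
b·c: (-8/7)·(-3/2) + (-2)·17/28 = 1/2 ✓
b·c²: (-8/7)·9/4 + (-2)·289/784 = -1297/392 ≠ 1/3 ⇒ order 2.
b·Ac: (-2)·(-9/7) = 18/7 ≠ 1/6

2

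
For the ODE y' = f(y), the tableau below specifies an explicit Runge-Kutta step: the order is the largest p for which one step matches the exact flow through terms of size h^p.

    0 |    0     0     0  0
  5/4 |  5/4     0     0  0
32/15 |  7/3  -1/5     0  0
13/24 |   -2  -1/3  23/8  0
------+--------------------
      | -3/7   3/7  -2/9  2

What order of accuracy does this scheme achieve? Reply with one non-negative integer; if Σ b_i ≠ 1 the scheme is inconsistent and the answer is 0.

0

b = (-3/7, 3/7, -2/9, 2)
c = (0, 5/4, 32/15, 13/24)
Ac = (0, 0, -1/4, 343/60)
Σ b_i: (-3/7)·1 + 3/7·1 + (-2/9)·1 + 2·1 = 16/9 ≠ 1 ⇒ order 0.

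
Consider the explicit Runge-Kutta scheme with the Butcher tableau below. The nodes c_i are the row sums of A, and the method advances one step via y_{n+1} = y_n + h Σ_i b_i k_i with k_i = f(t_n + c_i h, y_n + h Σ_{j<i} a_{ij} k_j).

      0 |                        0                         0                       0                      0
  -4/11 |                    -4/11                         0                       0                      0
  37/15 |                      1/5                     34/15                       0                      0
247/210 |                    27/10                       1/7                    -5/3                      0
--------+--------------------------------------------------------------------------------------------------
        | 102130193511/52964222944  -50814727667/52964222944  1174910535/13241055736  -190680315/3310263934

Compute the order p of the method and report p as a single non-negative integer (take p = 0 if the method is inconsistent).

b = (102130193511/52964222944, -50814727667/52964222944, 1174910535/13241055736, -190680315/3310263934)
c = (0, -4/11, 37/15, 247/210)
Ac = (0, 0, -136/165, -2885/693)
Σ b_i: 102130193511/52964222944·1 + (-50814727667/52964222944)·1 + 1174910535/13241055736·1 + (-190680315/3310263934)·1 = 1 ✓
b·c: (-50814727667/52964222944)·(-4/11) + 1174910535/13241055736·37/15 + (-190680315/3310263934)·247/210 = 1/2 ✓
b·c²: (-50814727667/52964222944)·16/121 + 1174910535/13241055736·1369/225 + (-190680315/3310263934)·61009/44100 = 1/3 ✓
b·Ac: 1174910535/13241055736·(-136/165) + (-190680315/3310263934)·(-2885/693) = 1/6 ✓
b·c³: (-50814727667/52964222944)·(-64/1331) + 1174910535/13241055736·50653/3375 + (-190680315/3310263934)·15069223/9261000 = 53559997646531/41709325568400 ≠ 1/4 ⇒ order 3.
b·(c∘Ac): 1174910535/13241055736·(-5032/2475) + (-190680315/3310263934)·(-142519/29106) = 333124060063/3277161294660 ≠ 1/8
b·Ac²: 1174910535/13241055736·544/1815 + (-190680315/3310263934)·(-1157383/114345) = 18162675205/29792375406 ≠ 1/12
b·A²c: (-190680315/3310263934)·136/99 = -4322087140/54619354911 ≠ 1/24

3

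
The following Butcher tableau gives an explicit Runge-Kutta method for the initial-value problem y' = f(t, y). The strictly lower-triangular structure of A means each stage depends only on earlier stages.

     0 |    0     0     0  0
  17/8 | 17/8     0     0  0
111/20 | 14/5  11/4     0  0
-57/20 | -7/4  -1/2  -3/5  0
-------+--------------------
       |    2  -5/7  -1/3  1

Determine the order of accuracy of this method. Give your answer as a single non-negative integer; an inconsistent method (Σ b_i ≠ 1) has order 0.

b = (2, -5/7, -1/3, 1)
c = (0, 17/8, 111/20, -57/20)
Ac = (0, 0, 187/32, -1757/400)
Σ b_i: 2·1 + (-5/7)·1 + (-1/3)·1 + 1·1 = 41/21 ≠ 1 ⇒ order 0.

0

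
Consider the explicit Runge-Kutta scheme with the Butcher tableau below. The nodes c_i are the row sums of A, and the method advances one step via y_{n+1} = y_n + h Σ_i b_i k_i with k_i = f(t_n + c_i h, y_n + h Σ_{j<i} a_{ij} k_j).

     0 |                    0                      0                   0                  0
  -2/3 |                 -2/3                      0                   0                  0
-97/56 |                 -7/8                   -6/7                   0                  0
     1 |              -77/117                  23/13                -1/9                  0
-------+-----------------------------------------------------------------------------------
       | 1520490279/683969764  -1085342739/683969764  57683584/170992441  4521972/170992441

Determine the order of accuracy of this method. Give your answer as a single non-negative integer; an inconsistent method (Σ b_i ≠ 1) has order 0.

b = (1520490279/683969764, -1085342739/683969764, 57683584/170992441, 4521972/170992441)
c = (0, -2/3, -97/56, 1)
Ac = (0, 0, 4/7, -6467/6552)
Σ b_i: 1520490279/683969764·1 + (-1085342739/683969764)·1 + 57683584/170992441·1 + 4521972/170992441·1 = 1 ✓
b·c: (-1085342739/683969764)·(-2/3) + 57683584/170992441·(-97/56) + 4521972/170992441·1 = 1/2 ✓
b·c²: (-1085342739/683969764)·4/9 + 57683584/170992441·9409/3136 + 4521972/170992441·1 = 1/3 ✓
b·Ac: 57683584/170992441·4/7 + 4521972/170992441·(-6467/6552) = 1/6 ✓
b·c³: (-1085342739/683969764)·(-8/27) + 57683584/170992441·(-912673/175616) + 4521972/170992441·1 = -54145414157/43090095132 ≠ 1/4 ⇒ order 3.
b·(c∘Ac): 57683584/170992441·(-97/98) + 4521972/170992441·(-6467/6552) = -369349703/1025954646 ≠ 1/8
b·Ac²: 57683584/170992441·(-8/21) + 4521972/170992441·166195/366912 = -6695285257/57453460176 ≠ 1/12
b·A²c: 4521972/170992441·(-4/63) = -861328/512977323 ≠ 1/24

3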